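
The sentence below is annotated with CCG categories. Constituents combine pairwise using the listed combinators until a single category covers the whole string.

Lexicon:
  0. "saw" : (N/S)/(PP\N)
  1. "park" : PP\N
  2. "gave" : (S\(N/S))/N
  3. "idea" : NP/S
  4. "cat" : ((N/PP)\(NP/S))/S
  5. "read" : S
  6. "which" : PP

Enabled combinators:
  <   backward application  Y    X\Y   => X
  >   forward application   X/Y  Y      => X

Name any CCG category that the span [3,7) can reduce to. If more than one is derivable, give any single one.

N

[0,7] S   <
  [0,2] N/S   >
    [0,1] "saw" : (N/S)/(PP\N)
    [1,2] "park" : PP\N
  [2,7] S\(N/S)   >
    [2,3] "gave" : (S\(N/S))/N
    [3,7] N   >
      [3,6] N/PP   <
        [3,4] "idea" : NP/S
        [4,6] (N/PP)\(NP/S)   >
          [4,5] "cat" : ((N/PP)\(NP/S))/S
          [5,6] "read" : S
      [6,7] "which" : PP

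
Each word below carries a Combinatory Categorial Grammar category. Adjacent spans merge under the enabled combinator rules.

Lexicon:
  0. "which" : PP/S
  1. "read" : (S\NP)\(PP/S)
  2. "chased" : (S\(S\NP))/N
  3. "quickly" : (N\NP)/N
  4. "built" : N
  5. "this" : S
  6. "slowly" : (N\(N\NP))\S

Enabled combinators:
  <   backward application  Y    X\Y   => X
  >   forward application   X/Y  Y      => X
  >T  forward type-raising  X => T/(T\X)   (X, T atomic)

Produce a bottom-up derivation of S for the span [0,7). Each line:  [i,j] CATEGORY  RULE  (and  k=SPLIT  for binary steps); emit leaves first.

[0,7] S   <
  [0,2] S\NP   <
    [0,1] "which" : PP/S
    [1,2] "read" : (S\NP)\(PP/S)
  [2,7] S\(S\NP)   >
    [2,3] "chased" : (S\(S\NP))/N
    [3,7] N   <
      [3,5] N\NP   >
        [3,4] "quickly" : (N\NP)/N
        [4,5] "built" : N
      [5,7] N\(N\NP)   <
        [5,6] "this" : S
        [6,7] "slowly" : (N\(N\NP))\S

[0,1] PP/S  lex  "which"
[1,2] (S\NP)\(PP/S)  lex  "read"
[0,2] S\NP  <  k=1
[2,3] (S\(S\NP))/N  lex  "chased"
[3,4] (N\NP)/N  lex  "quickly"
[4,5] N  lex  "built"
[3,5] N\NP  >  k=4
[5,6] S  lex  "this"
[6,7] (N\(N\NP))\S  lex  "slowly"
[5,7] N\(N\NP)  <  k=6
[3,7] N  <  k=5
[2,7] S\(S\NP)  >  k=3
[0,7] S  <  k=2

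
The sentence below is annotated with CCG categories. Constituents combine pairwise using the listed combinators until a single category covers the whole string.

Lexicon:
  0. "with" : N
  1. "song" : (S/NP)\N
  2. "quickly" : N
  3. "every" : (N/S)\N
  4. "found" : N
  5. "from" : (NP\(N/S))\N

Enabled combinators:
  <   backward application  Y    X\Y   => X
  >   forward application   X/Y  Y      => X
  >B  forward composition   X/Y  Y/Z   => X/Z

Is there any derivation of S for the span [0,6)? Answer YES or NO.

[0,6] S   >
  [0,2] S/NP   <
    [0,1] "with" : N
    [1,2] "song" : (S/NP)\N
  [2,6] NP   <
    [2,4] N/S   <
      [2,3] "quickly" : N
      [3,4] "every" : (N/S)\N
    [4,6] NP\(N/S)   <
      [4,5] "found" : N
      [5,6] "from" : (NP\(N/S))\N

YES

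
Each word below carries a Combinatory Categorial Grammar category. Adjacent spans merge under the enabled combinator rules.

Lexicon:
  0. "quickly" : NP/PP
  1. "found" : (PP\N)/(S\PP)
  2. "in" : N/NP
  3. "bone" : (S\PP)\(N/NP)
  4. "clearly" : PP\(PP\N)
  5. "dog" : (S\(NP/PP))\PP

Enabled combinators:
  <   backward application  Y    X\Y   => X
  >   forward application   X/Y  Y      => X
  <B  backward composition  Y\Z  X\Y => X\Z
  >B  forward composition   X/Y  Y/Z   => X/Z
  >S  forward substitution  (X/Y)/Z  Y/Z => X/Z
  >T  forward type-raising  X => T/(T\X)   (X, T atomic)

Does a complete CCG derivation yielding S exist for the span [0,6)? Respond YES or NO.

YES

[0,6] S   <
  [0,1] "quickly" : NP/PP
  [1,6] S\(NP/PP)   <
    [1,5] PP   <
      [1,4] PP\N   >
        [1,2] "found" : (PP\N)/(S\PP)
        [2,4] S\PP   <
          [2,3] "in" : N/NP
          [3,4] "bone" : (S\PP)\(N/NP)
      [4,5] "clearly" : PP\(PP\N)
    [5,6] "dog" : (S\(NP/PP))\PP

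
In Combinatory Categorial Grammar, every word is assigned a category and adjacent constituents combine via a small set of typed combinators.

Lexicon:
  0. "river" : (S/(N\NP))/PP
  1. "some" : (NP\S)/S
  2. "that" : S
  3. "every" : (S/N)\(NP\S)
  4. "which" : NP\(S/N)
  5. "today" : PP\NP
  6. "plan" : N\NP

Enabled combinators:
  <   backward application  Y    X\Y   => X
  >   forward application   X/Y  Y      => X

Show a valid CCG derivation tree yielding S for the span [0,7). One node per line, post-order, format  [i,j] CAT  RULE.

[0,7] S   >
  [0,6] S/(N\NP)   >
    [0,1] "river" : (S/(N\NP))/PP
    [1,6] PP   <
      [1,5] NP   <
        [1,4] S/N   <
          [1,3] NP\S   >
            [1,2] "some" : (NP\S)/S
            [2,3] "that" : S
          [3,4] "every" : (S/N)\(NP\S)
        [4,5] "which" : NP\(S/N)
      [5,6] "today" : PP\NP
  [6,7] "plan" : N\NP

[0,1] (S/(N\NP))/PP  lex  "river"
[1,2] (NP\S)/S  lex  "some"
[2,3] S  lex  "that"
[1,3] NP\S  >  k=2
[3,4] (S/N)\(NP\S)  lex  "every"
[1,4] S/N  <  k=3
[4,5] NP\(S/N)  lex  "which"
[1,5] NP  <  k=4
[5,6] PP\NP  lex  "today"
[1,6] PP  <  k=5
[0,6] S/(N\NP)  >  k=1
[6,7] N\NP  lex  "plan"
[0,7] S  >  k=6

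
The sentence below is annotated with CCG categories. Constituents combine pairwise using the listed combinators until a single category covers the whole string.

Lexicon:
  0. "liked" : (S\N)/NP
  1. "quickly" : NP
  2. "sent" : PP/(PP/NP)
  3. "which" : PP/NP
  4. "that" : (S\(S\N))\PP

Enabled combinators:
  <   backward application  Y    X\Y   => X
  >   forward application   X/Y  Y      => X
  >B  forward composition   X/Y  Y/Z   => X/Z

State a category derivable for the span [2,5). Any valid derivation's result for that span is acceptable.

[0,5] S   <
  [0,2] S\N   >
    [0,1] "liked" : (S\N)/NP
    [1,2] "quickly" : NP
  [2,5] S\(S\N)   <
    [2,4] PP   >
      [2,3] "sent" : PP/(PP/NP)
      [3,4] "which" : PP/NP
    [4,5] "that" : (S\(S\N))\PP

S\(S\N)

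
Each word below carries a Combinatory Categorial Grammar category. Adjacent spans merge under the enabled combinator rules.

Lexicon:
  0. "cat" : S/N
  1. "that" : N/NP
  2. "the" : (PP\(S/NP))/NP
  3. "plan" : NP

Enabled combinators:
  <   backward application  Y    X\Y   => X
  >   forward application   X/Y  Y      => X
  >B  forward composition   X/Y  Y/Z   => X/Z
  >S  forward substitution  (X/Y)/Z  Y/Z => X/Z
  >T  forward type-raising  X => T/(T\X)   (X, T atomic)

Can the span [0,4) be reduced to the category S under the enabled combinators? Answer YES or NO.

NO

S/N N/NP (PP\(S/NP))/NP NP
CKY chart[0,4] = {N/(N\PP), NP/(NP\PP), PP, PP/(PP\PP), S/(S\PP)}; S ∉ chart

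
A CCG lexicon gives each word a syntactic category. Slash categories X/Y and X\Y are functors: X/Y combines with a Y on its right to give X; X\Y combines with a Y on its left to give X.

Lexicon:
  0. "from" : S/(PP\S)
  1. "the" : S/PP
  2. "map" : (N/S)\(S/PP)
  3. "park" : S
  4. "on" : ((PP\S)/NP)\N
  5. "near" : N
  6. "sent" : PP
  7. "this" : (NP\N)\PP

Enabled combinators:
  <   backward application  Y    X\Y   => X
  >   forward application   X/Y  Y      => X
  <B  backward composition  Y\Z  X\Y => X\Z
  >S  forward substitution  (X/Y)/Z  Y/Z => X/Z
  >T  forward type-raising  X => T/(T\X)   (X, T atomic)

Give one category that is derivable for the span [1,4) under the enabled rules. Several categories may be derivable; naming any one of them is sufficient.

N

[0,8] S   >
  [0,1] "from" : S/(PP\S)
  [1,8] PP\S   >
    [1,5] (PP\S)/NP   <
      [1,4] N   >
        [1,3] N/S   <
          [1,2] "the" : S/PP
          [2,3] "map" : (N/S)\(S/PP)
        [3,4] "park" : S
      [4,5] "on" : ((PP\S)/NP)\N
    [5,8] NP   <
      [5,6] "near" : N
      [6,8] NP\N   <
        [6,7] "sent" : PP
        [7,8] "this" : (NP\N)\PP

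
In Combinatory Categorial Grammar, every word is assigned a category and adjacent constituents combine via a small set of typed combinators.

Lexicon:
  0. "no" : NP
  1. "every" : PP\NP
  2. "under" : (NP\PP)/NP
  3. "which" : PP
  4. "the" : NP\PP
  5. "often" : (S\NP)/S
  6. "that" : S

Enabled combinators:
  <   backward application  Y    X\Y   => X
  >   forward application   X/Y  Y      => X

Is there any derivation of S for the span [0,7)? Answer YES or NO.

YES

[0,7] S   <
  [0,5] NP   <
    [0,2] PP   <
      [0,1] "no" : NP
      [1,2] "every" : PP\NP
    [2,5] NP\PP   >
      [2,3] "under" : (NP\PP)/NP
      [3,5] NP   <
        [3,4] "which" : PP
        [4,5] "the" : NP\PP
  [5,7] S\NP   >
    [5,6] "often" : (S\NP)/S
    [6,7] "that" : S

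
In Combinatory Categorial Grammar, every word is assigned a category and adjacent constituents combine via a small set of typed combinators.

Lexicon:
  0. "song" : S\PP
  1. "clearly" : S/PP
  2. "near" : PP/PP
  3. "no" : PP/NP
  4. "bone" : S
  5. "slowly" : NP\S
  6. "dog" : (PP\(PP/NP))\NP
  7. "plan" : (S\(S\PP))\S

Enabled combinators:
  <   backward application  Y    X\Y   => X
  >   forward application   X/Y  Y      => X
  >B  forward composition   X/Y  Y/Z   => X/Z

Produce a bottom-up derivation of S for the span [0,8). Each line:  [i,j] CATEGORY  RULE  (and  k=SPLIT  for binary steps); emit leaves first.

[0,8] S   <
  [0,1] "song" : S\PP
  [1,8] S\(S\PP)   <
    [1,7] S   >
      [1,3] S/PP   >B
        [1,2] "clearly" : S/PP
        [2,3] "near" : PP/PP
      [3,7] PP   <
        [3,4] "no" : PP/NP
        [4,7] PP\(PP/NP)   <
          [4,6] NP   <
            [4,5] "bone" : S
            [5,6] "slowly" : NP\S
          [6,7] "dog" : (PP\(PP/NP))\NP
    [7,8] "plan" : (S\(S\PP))\S

[0,1] S\PP  lex  "song"
[1,2] S/PP  lex  "clearly"
[2,3] PP/PP  lex  "near"
[1,3] S/PP  >B  k=2
[3,4] PP/NP  lex  "no"
[4,5] S  lex  "bone"
[5,6] NP\S  lex  "slowly"
[4,6] NP  <  k=5
[6,7] (PP\(PP/NP))\NP  lex  "dog"
[4,7] PP\(PP/NP)  <  k=6
[3,7] PP  <  k=4
[1,7] S  >  k=3
[7,8] (S\(S\PP))\S  lex  "plan"
[1,8] S\(S\PP)  <  k=7
[0,8] S  <  k=1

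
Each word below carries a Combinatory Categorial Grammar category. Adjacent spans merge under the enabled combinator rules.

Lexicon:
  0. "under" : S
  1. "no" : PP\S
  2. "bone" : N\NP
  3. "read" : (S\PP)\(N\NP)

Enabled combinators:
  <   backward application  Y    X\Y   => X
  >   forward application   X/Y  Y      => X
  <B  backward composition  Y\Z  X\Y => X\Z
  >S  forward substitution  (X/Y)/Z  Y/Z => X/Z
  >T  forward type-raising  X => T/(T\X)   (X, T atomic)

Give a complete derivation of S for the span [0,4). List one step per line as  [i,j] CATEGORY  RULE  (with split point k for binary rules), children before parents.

[0,4] S   <
  [0,2] PP   >
    [0,1] PP/(PP\S)   >T
      [0,1] "under" : S
    [1,2] "no" : PP\S
  [2,4] S\PP   <
    [2,3] "bone" : N\NP
    [3,4] "read" : (S\PP)\(N\NP)

[0,1] S  lex  "under"
[0,1] PP/(PP\S)  >T
[1,2] PP\S  lex  "no"
[0,2] PP  >  k=1
[2,3] N\NP  lex  "bone"
[3,4] (S\PP)\(N\NP)  lex  "read"
[2,4] S\PP  <  k=3
[0,4] S  <  k=2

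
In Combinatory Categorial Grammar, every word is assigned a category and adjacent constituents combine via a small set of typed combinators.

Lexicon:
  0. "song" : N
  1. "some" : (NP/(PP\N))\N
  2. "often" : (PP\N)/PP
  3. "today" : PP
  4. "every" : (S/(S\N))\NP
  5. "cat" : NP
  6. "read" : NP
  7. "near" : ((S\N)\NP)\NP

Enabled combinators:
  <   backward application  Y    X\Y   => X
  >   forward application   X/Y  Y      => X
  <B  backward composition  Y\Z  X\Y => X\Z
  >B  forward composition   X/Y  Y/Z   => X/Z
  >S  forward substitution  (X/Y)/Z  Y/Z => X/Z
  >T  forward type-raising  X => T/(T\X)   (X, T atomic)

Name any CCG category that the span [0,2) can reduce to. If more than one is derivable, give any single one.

[0,8] S   >
  [0,5] S/(S\N)   <
    [0,4] NP   >
      [0,2] NP/(PP\N)   <
        [0,1] "song" : N
        [1,2] "some" : (NP/(PP\N))\N
      [2,4] PP\N   >
        [2,3] "often" : (PP\N)/PP
        [3,4] "today" : PP
    [4,5] "every" : (S/(S\N))\NP
  [5,8] S\N   <
    [5,6] "cat" : NP
    [6,8] (S\N)\NP   <
      [6,7] "read" : NP
      [7,8] "near" : ((S\N)\NP)\NP

NP/(PP\N)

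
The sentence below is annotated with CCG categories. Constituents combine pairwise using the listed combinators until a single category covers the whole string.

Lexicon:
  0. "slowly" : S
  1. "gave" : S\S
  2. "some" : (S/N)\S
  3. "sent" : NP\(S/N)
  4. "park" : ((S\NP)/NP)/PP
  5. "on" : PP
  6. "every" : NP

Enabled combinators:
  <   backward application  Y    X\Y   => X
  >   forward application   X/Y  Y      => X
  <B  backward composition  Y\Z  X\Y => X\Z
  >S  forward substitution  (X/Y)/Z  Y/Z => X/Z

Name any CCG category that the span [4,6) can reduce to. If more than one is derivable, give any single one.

(S\NP)/NP

[0,7] S   <
  [0,4] NP   <
    [0,1] "slowly" : S
    [1,4] NP\S   <B
      [1,2] "gave" : S\S
      [2,4] NP\S   <B
        [2,3] "some" : (S/N)\S
        [3,4] "sent" : NP\(S/N)
  [4,7] S\NP   >
    [4,6] (S\NP)/NP   >
      [4,5] "park" : ((S\NP)/NP)/PP
      [5,6] "on" : PP
    [6,7] "every" : NP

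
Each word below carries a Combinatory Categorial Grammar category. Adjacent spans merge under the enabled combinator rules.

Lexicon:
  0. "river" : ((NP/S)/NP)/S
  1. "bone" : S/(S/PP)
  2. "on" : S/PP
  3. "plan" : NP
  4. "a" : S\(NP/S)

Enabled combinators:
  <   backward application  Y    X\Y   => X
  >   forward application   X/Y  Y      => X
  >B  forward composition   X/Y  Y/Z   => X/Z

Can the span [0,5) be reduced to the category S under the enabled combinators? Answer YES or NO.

[0,5] S   <
  [0,4] NP/S   >
    [0,3] (NP/S)/NP   >
      [0,1] "river" : ((NP/S)/NP)/S
      [1,3] S   >
        [1,2] "bone" : S/(S/PP)
        [2,3] "on" : S/PP
    [3,4] "plan" : NP
  [4,5] "a" : S\(NP/S)

YES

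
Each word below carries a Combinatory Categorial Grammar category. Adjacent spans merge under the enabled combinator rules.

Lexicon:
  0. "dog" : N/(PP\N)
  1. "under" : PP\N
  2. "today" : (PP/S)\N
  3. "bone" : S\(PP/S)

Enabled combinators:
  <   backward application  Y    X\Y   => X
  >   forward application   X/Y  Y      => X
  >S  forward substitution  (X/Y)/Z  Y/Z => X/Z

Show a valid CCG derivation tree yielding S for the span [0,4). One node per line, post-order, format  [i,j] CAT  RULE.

[0,1] N/(PP\N)  lex  "dog"
[1,2] PP\N  lex  "under"
[0,2] N  >  k=1
[2,3] (PP/S)\N  lex  "today"
[0,3] PP/S  <  k=2
[3,4] S\(PP/S)  lex  "bone"
[0,4] S  <  k=3

[0,4] S   <
  [0,3] PP/S   <
    [0,2] N   >
      [0,1] "dog" : N/(PP\N)
      [1,2] "under" : PP\N
    [2,3] "today" : (PP/S)\N
  [3,4] "bone" : S\(PP/S)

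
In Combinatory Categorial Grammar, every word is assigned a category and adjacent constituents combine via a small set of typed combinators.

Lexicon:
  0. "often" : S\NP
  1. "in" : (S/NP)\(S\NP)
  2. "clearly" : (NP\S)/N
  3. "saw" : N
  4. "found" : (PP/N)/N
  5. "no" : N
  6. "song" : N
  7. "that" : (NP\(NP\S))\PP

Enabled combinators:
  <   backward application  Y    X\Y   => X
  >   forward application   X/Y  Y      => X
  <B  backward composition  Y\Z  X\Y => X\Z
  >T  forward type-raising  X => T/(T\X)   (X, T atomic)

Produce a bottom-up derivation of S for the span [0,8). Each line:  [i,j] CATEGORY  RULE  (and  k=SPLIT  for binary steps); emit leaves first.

[0,1] S\NP  lex  "often"
[1,2] (S/NP)\(S\NP)  lex  "in"
[0,2] S/NP  <  k=1
[2,3] (NP\S)/N  lex  "clearly"
[3,4] N  lex  "saw"
[2,4] NP\S  >  k=3
[4,5] (PP/N)/N  lex  "found"
[5,6] N  lex  "no"
[4,6] PP/N  >  k=5
[6,7] N  lex  "song"
[4,7] PP  >  k=6
[7,8] (NP\(NP\S))\PP  lex  "that"
[4,8] NP\(NP\S)  <  k=7
[2,8] NP  <  k=4
[0,8] S  >  k=2

[0,8] S   >
  [0,2] S/NP   <
    [0,1] "often" : S\NP
    [1,2] "in" : (S/NP)\(S\NP)
  [2,8] NP   <
    [2,4] NP\S   >
      [2,3] "clearly" : (NP\S)/N
      [3,4] "saw" : N
    [4,8] NP\(NP\S)   <
      [4,7] PP   >
        [4,6] PP/N   >
          [4,5] "found" : (PP/N)/N
          [5,6] "no" : N
        [6,7] "song" : N
      [7,8] "that" : (NP\(NP\S))\PP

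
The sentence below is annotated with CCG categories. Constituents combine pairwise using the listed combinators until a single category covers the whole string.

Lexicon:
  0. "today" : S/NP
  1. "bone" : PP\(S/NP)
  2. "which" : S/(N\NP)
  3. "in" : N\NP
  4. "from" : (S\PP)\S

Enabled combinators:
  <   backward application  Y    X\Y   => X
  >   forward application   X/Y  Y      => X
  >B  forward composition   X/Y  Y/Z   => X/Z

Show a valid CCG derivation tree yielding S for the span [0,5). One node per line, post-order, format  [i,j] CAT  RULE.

[0,1] S/NP  lex  "today"
[1,2] PP\(S/NP)  lex  "bone"
[0,2] PP  <  k=1
[2,3] S/(N\NP)  lex  "which"
[3,4] N\NP  lex  "in"
[2,4] S  >  k=3
[4,5] (S\PP)\S  lex  "from"
[2,5] S\PP  <  k=4
[0,5] S  <  k=2

[0,5] S   <
  [0,2] PP   <
    [0,1] "today" : S/NP
    [1,2] "bone" : PP\(S/NP)
  [2,5] S\PP   <
    [2,4] S   >
      [2,3] "which" : S/(N\NP)
      [3,4] "in" : N\NP
    [4,5] "from" : (S\PP)\S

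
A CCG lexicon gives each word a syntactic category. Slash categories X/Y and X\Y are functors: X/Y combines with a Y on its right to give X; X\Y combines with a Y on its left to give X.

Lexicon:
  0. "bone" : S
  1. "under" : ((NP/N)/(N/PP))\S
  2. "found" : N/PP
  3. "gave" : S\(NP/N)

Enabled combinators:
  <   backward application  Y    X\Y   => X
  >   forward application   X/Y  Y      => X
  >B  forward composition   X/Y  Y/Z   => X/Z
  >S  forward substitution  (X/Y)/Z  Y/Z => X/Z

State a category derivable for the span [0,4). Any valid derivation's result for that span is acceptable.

S

[0,4] S   <
  [0,3] NP/N   >
    [0,2] (NP/N)/(N/PP)   <
      [0,1] "bone" : S
      [1,2] "under" : ((NP/N)/(N/PP))\S
    [2,3] "found" : N/PP
  [3,4] "gave" : S\(NP/N)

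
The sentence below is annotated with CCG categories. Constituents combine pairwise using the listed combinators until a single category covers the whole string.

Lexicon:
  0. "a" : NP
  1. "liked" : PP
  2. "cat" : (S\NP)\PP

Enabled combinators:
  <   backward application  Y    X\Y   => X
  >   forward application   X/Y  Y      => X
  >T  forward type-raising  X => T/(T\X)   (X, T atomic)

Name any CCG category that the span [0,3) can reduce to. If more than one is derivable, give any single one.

S

[0,3] S   >
  [0,1] S/(S\NP)   >T
    [0,1] "a" : NP
  [1,3] S\NP   <
    [1,2] "liked" : PP
    [2,3] "cat" : (S\NP)\PP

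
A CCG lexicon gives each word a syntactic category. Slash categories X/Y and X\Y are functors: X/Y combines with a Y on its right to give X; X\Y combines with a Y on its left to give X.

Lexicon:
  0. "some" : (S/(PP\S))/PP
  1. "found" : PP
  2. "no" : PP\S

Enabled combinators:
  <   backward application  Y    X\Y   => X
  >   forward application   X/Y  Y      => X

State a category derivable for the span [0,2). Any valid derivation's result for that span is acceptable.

S/(PP\S)

[0,3] S   >
  [0,2] S/(PP\S)   >
    [0,1] "some" : (S/(PP\S))/PP
    [1,2] "found" : PP
  [2,3] "no" : PP\S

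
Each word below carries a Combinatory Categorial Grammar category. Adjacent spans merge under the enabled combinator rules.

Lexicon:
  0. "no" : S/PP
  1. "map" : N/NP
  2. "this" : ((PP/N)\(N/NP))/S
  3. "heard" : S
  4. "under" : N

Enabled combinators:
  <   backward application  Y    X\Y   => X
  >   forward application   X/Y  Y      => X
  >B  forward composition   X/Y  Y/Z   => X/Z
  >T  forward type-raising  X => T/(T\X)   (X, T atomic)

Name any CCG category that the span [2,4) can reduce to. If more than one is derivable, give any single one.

[0,5] S   >
  [0,1] "no" : S/PP
  [1,5] PP   >
    [1,4] PP/N   <
      [1,2] "map" : N/NP
      [2,4] (PP/N)\(N/NP)   >
        [2,3] "this" : ((PP/N)\(N/NP))/S
        [3,4] "heard" : S
    [4,5] "under" : N

(PP/N)\(N/NP)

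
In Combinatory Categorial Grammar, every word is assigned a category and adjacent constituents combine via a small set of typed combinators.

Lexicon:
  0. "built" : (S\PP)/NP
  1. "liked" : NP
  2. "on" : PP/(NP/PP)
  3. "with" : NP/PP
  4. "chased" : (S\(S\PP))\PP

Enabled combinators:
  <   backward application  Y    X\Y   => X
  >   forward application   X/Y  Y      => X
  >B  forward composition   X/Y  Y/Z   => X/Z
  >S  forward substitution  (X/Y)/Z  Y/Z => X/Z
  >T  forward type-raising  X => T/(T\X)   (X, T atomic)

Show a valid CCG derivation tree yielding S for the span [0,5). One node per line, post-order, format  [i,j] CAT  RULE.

[0,5] S   <
  [0,2] S\PP   >
    [0,1] "built" : (S\PP)/NP
    [1,2] "liked" : NP
  [2,5] S\(S\PP)   <
    [2,4] PP   >
      [2,3] "on" : PP/(NP/PP)
      [3,4] "with" : NP/PP
    [4,5] "chased" : (S\(S\PP))\PP

[0,1] (S\PP)/NP  lex  "built"
[1,2] NP  lex  "liked"
[0,2] S\PP  >  k=1
[2,3] PP/(NP/PP)  lex  "on"
[3,4] NP/PP  lex  "with"
[2,4] PP  >  k=3
[4,5] (S\(S\PP))\PP  lex  "chased"
[2,5] S\(S\PP)  <  k=4
[0,5] S  <  k=2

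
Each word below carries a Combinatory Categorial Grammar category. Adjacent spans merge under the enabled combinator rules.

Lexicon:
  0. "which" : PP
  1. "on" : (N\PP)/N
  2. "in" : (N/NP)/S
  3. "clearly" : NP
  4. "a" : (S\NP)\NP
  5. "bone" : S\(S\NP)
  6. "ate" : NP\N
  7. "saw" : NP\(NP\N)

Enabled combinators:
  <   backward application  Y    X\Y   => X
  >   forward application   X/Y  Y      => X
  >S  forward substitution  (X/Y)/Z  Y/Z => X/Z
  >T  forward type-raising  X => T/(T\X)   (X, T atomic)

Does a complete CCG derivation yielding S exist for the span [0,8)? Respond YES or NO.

NO

PP (N\PP)/N (N/NP)/S NP (S\NP)\NP S\(S\NP) NP\N NP\(NP\N)
CKY chart[0,8] = {N, N/(N\N), NP/(NP\N), PP/(PP\N), S/(S\N)}; S ∉ chart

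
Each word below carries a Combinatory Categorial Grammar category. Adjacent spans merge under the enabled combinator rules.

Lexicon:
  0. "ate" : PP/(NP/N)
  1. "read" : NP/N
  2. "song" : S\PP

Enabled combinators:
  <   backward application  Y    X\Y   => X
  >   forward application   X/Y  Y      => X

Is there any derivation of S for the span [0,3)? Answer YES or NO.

[0,3] S   <
  [0,2] PP   >
    [0,1] "ate" : PP/(NP/N)
    [1,2] "read" : NP/N
  [2,3] "song" : S\PP

YES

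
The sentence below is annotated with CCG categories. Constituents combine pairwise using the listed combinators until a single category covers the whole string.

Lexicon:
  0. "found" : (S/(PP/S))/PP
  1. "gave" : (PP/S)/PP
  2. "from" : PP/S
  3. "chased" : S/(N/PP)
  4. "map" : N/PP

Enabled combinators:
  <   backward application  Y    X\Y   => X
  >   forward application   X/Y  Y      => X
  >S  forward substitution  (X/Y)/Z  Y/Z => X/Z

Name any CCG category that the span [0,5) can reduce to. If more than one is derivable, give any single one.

[0,5] S   >
  [0,2] S/PP   >S
    [0,1] "found" : (S/(PP/S))/PP
    [1,2] "gave" : (PP/S)/PP
  [2,5] PP   >
    [2,3] "from" : PP/S
    [3,5] S   >
      [3,4] "chased" : S/(N/PP)
      [4,5] "map" : N/PP

S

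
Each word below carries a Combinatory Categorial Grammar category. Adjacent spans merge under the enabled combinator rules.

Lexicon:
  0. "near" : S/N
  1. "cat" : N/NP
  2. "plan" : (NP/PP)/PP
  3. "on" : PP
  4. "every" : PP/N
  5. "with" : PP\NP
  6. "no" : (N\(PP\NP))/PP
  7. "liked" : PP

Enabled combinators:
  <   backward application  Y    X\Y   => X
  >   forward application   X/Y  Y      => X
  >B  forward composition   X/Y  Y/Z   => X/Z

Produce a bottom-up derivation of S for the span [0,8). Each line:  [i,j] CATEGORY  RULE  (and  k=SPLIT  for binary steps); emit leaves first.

[0,1] S/N  lex  "near"
[1,2] N/NP  lex  "cat"
[0,2] S/NP  >B  k=1
[2,3] (NP/PP)/PP  lex  "plan"
[3,4] PP  lex  "on"
[2,4] NP/PP  >  k=3
[0,4] S/PP  >B  k=2
[4,5] PP/N  lex  "every"
[5,6] PP\NP  lex  "with"
[6,7] (N\(PP\NP))/PP  lex  "no"
[7,8] PP  lex  "liked"
[6,8] N\(PP\NP)  >  k=7
[5,8] N  <  k=6
[4,8] PP  >  k=5
[0,8] S  >  k=4

[0,8] S   >
  [0,4] S/PP   >B
    [0,2] S/NP   >B
      [0,1] "near" : S/N
      [1,2] "cat" : N/NP
    [2,4] NP/PP   >
      [2,3] "plan" : (NP/PP)/PP
      [3,4] "on" : PP
  [4,8] PP   >
    [4,5] "every" : PP/N
    [5,8] N   <
      [5,6] "with" : PP\NP
      [6,8] N\(PP\NP)   >
        [6,7] "no" : (N\(PP\NP))/PP
        [7,8] "liked" : PP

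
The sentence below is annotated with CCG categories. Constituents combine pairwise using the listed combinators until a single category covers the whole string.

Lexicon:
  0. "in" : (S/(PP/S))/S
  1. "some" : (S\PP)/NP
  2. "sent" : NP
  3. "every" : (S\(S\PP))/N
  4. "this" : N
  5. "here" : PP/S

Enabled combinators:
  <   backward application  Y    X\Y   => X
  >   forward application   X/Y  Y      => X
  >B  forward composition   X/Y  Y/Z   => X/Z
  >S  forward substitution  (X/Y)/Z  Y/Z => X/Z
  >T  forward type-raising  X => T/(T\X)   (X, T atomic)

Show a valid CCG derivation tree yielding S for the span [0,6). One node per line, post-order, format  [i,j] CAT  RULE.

[0,6] S   >
  [0,5] S/(PP/S)   >
    [0,1] "in" : (S/(PP/S))/S
    [1,5] S   <
      [1,3] S\PP   >
        [1,2] "some" : (S\PP)/NP
        [2,3] "sent" : NP
      [3,5] S\(S\PP)   >
        [3,4] "every" : (S\(S\PP))/N
        [4,5] "this" : N
  [5,6] "here" : PP/S

[0,1] (S/(PP/S))/S  lex  "in"
[1,2] (S\PP)/NP  lex  "some"
[2,3] NP  lex  "sent"
[1,3] S\PP  >  k=2
[3,4] (S\(S\PP))/N  lex  "every"
[4,5] N  lex  "this"
[3,5] S\(S\PP)  >  k=4
[1,5] S  <  k=3
[0,5] S/(PP/S)  >  k=1
[5,6] PP/S  lex  "here"
[0,6] S  >  k=5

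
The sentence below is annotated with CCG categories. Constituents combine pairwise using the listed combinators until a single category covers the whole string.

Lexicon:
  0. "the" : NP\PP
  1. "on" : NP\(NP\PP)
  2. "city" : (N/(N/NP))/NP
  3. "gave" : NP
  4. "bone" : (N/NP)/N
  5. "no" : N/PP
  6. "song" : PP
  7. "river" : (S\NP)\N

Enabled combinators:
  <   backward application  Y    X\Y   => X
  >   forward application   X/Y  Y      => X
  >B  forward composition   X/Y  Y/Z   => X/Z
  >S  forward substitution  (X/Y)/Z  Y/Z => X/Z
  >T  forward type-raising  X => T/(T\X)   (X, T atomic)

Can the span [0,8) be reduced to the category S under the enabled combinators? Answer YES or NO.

[0,8] S   <
  [0,2] NP   <
    [0,1] "the" : NP\PP
    [1,2] "on" : NP\(NP\PP)
  [2,8] S\NP   <
    [2,7] N   >
      [2,4] N/(N/NP)   >
        [2,3] "city" : (N/(N/NP))/NP
        [3,4] "gave" : NP
      [4,7] N/NP   >
        [4,5] "bone" : (N/NP)/N
        [5,7] N   >
          [5,6] "no" : N/PP
          [6,7] "song" : PP
    [7,8] "river" : (S\NP)\N

YES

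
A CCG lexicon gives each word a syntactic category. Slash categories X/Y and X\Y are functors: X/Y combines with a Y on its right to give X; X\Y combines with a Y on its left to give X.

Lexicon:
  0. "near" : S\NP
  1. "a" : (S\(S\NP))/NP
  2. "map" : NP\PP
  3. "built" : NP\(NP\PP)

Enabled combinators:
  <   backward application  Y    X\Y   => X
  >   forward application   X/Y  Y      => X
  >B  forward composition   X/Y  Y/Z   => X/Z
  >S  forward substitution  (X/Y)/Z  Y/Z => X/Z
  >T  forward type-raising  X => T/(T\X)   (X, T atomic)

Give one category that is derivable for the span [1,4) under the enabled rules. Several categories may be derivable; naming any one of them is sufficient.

[0,4] S   <
  [0,1] "near" : S\NP
  [1,4] S\(S\NP)   >
    [1,2] "a" : (S\(S\NP))/NP
    [2,4] NP   <
      [2,3] "map" : NP\PP
      [3,4] "built" : NP\(NP\PP)

S\(S\NP)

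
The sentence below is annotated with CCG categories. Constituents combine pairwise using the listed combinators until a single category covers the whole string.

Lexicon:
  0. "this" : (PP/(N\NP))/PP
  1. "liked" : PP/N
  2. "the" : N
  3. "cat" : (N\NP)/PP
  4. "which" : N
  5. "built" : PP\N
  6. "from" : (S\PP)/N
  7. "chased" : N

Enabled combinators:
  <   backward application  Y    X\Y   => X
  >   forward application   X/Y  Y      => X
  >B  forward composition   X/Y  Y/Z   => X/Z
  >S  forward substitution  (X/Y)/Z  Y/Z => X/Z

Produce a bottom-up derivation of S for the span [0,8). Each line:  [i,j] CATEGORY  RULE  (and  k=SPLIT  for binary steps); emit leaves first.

[0,1] (PP/(N\NP))/PP  lex  "this"
[1,2] PP/N  lex  "liked"
[2,3] N  lex  "the"
[1,3] PP  >  k=2
[0,3] PP/(N\NP)  >  k=1
[3,4] (N\NP)/PP  lex  "cat"
[4,5] N  lex  "which"
[5,6] PP\N  lex  "built"
[4,6] PP  <  k=5
[3,6] N\NP  >  k=4
[0,6] PP  >  k=3
[6,7] (S\PP)/N  lex  "from"
[7,8] N  lex  "chased"
[6,8] S\PP  >  k=7
[0,8] S  <  k=6

[0,8] S   <
  [0,6] PP   >
    [0,3] PP/(N\NP)   >
      [0,1] "this" : (PP/(N\NP))/PP
      [1,3] PP   >
        [1,2] "liked" : PP/N
        [2,3] "the" : N
    [3,6] N\NP   >
      [3,4] "cat" : (N\NP)/PP
      [4,6] PP   <
        [4,5] "which" : N
        [5,6] "built" : PP\N
  [6,8] S\PP   >
    [6,7] "from" : (S\PP)/N
    [7,8] "chased" : N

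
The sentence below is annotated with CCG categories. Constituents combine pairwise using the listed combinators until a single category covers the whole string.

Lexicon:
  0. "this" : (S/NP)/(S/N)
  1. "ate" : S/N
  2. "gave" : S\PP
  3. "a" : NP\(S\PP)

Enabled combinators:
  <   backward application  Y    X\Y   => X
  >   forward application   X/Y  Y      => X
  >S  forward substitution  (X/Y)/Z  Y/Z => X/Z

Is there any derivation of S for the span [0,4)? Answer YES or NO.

[0,4] S   >
  [0,2] S/NP   >
    [0,1] "this" : (S/NP)/(S/N)
    [1,2] "ate" : S/N
  [2,4] NP   <
    [2,3] "gave" : S\PP
    [3,4] "a" : NP\(S\PP)

YES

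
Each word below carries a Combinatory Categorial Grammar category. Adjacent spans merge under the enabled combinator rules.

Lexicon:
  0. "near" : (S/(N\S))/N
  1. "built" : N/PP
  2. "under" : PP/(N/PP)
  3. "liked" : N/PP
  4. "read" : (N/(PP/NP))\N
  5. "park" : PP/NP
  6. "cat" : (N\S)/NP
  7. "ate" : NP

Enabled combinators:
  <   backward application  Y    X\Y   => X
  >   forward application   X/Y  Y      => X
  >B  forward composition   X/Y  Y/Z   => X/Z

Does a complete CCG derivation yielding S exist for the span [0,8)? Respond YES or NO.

YES

[0,8] S   >
  [0,6] S/(N\S)   >
    [0,1] "near" : (S/(N\S))/N
    [1,6] N   >
      [1,5] N/(PP/NP)   <
        [1,4] N   >
          [1,2] "built" : N/PP
          [2,4] PP   >
            [2,3] "under" : PP/(N/PP)
            [3,4] "liked" : N/PP
        [4,5] "read" : (N/(PP/NP))\N
      [5,6] "park" : PP/NP
  [6,8] N\S   >
    [6,7] "cat" : (N\S)/NP
    [7,8] "ate" : NP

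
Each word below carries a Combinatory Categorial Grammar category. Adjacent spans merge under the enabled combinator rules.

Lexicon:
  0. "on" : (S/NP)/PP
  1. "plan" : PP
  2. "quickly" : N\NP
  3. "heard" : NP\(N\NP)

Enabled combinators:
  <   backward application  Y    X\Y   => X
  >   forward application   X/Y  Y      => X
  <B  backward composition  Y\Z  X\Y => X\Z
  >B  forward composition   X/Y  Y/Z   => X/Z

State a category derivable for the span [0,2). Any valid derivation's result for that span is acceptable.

S/NP

[0,4] S   >
  [0,2] S/NP   >
    [0,1] "on" : (S/NP)/PP
    [1,2] "plan" : PP
  [2,4] NP   <
    [2,3] "quickly" : N\NP
    [3,4] "heard" : NP\(N\NP)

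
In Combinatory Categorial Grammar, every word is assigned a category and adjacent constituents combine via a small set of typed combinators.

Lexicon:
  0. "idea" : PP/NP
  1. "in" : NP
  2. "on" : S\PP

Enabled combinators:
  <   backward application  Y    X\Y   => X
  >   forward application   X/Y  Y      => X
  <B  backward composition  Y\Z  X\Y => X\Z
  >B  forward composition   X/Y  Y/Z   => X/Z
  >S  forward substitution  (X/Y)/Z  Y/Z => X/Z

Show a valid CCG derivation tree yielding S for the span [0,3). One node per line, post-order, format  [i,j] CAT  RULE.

[0,3] S   <
  [0,2] PP   >
    [0,1] "idea" : PP/NP
    [1,2] "in" : NP
  [2,3] "on" : S\PP

[0,1] PP/NP  lex  "idea"
[1,2] NP  lex  "in"
[0,2] PP  >  k=1
[2,3] S\PP  lex  "on"
[0,3] S  <  k=2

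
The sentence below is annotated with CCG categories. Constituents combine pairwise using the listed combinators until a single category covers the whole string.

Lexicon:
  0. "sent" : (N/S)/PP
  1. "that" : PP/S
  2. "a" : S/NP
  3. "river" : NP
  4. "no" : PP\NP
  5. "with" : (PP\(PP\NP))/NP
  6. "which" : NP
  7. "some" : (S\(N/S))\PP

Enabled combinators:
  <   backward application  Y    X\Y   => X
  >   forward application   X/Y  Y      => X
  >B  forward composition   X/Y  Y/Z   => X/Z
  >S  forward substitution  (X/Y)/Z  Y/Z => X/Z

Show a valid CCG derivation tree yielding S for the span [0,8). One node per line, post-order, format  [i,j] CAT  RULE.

[0,1] (N/S)/PP  lex  "sent"
[1,2] PP/S  lex  "that"
[2,3] S/NP  lex  "a"
[3,4] NP  lex  "river"
[2,4] S  >  k=3
[1,4] PP  >  k=2
[0,4] N/S  >  k=1
[4,5] PP\NP  lex  "no"
[5,6] (PP\(PP\NP))/NP  lex  "with"
[6,7] NP  lex  "which"
[5,7] PP\(PP\NP)  >  k=6
[4,7] PP  <  k=5
[7,8] (S\(N/S))\PP  lex  "some"
[4,8] S\(N/S)  <  k=7
[0,8] S  <  k=4

[0,8] S   <
  [0,4] N/S   >
    [0,1] "sent" : (N/S)/PP
    [1,4] PP   >
      [1,2] "that" : PP/S
      [2,4] S   >
        [2,3] "a" : S/NP
        [3,4] "river" : NP
  [4,8] S\(N/S)   <
    [4,7] PP   <
      [4,5] "no" : PP\NP
      [5,7] PP\(PP\NP)   >
        [5,6] "with" : (PP\(PP\NP))/NP
        [6,7] "which" : NP
    [7,8] "some" : (S\(N/S))\PP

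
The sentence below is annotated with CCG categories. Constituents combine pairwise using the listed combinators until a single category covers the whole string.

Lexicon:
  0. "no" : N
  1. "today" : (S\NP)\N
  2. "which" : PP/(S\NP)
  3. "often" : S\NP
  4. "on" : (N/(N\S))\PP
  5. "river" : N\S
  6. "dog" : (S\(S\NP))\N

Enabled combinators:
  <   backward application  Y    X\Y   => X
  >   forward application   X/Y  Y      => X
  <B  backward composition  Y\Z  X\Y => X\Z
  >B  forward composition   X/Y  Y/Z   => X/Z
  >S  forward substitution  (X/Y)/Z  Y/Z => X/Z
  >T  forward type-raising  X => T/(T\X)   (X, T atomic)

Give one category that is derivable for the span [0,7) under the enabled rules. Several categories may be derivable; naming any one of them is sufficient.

[0,7] S   <
  [0,2] S\NP   <
    [0,1] "no" : N
    [1,2] "today" : (S\NP)\N
  [2,7] S\(S\NP)   <
    [2,6] N   >
      [2,5] N/(N\S)   <
        [2,4] PP   >
          [2,3] "which" : PP/(S\NP)
          [3,4] "often" : S\NP
        [4,5] "on" : (N/(N\S))\PP
      [5,6] "river" : N\S
    [6,7] "dog" : (S\(S\NP))\N

S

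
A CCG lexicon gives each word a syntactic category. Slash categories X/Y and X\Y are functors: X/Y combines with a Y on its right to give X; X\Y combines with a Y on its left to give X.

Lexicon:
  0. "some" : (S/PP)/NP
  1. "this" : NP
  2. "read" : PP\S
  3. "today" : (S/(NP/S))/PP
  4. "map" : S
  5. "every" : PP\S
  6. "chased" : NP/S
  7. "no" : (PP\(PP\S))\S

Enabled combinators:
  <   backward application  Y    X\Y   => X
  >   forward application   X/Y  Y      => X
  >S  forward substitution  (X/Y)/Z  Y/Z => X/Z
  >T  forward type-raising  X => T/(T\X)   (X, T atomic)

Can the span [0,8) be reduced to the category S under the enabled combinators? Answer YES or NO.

[0,8] S   >
  [0,2] S/PP   >
    [0,1] "some" : (S/PP)/NP
    [1,2] "this" : NP
  [2,8] PP   <
    [2,3] "read" : PP\S
    [3,8] PP\(PP\S)   <
      [3,7] S   >
        [3,6] S/(NP/S)   >
          [3,4] "today" : (S/(NP/S))/PP
          [4,6] PP   <
            [4,5] "map" : S
            [5,6] "every" : PP\S
        [6,7] "chased" : NP/S
      [7,8] "no" : (PP\(PP\S))\S

YES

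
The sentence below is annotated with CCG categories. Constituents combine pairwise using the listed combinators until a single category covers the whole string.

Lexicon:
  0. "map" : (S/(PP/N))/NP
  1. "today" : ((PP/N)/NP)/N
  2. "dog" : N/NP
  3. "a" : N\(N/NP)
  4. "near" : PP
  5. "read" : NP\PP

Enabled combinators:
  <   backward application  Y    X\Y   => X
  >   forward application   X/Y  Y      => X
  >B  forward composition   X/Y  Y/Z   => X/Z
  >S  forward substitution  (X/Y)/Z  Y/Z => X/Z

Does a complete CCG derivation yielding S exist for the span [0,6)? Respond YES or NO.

[0,6] S   >
  [0,4] S/NP   >S
    [0,1] "map" : (S/(PP/N))/NP
    [1,4] (PP/N)/NP   >
      [1,2] "today" : ((PP/N)/NP)/N
      [2,4] N   <
        [2,3] "dog" : N/NP
        [3,4] "a" : N\(N/NP)
  [4,6] NP   <
    [4,5] "near" : PP
    [5,6] "read" : NP\PP

YES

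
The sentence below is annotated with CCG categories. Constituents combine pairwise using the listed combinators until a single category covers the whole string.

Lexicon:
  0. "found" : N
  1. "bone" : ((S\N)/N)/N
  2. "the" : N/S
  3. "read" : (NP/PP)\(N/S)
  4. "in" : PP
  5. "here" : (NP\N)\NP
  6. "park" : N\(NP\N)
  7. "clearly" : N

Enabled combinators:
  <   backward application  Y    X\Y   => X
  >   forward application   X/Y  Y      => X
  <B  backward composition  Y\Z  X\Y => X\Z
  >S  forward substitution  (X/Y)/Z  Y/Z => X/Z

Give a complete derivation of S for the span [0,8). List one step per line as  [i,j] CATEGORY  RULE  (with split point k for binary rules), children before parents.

[0,8] S   <
  [0,1] "found" : N
  [1,8] S\N   >
    [1,7] (S\N)/N   >
      [1,2] "bone" : ((S\N)/N)/N
      [2,7] N   <
        [2,5] NP   >
          [2,4] NP/PP   <
            [2,3] "the" : N/S
            [3,4] "read" : (NP/PP)\(N/S)
          [4,5] "in" : PP
        [5,7] N\NP   <B
          [5,6] "here" : (NP\N)\NP
          [6,7] "park" : N\(NP\N)
    [7,8] "clearly" : N

[0,1] N  lex  "found"
[1,2] ((S\N)/N)/N  lex  "bone"
[2,3] N/S  lex  "the"
[3,4] (NP/PP)\(N/S)  lex  "read"
[2,4] NP/PP  <  k=3
[4,5] PP  lex  "in"
[2,5] NP  >  k=4
[5,6] (NP\N)\NP  lex  "here"
[6,7] N\(NP\N)  lex  "park"
[5,7] N\NP  <B  k=6
[2,7] N  <  k=5
[1,7] (S\N)/N  >  k=2
[7,8] N  lex  "clearly"
[1,8] S\N  >  k=7
[0,8] S  <  k=1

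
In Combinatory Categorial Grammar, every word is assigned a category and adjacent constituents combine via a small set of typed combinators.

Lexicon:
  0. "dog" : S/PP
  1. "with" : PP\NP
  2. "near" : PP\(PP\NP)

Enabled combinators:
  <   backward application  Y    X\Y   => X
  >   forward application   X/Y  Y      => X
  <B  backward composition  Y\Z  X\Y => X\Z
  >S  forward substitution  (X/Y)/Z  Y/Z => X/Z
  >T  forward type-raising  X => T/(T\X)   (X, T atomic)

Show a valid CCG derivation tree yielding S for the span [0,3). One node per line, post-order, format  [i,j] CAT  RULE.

[0,3] S   >
  [0,1] "dog" : S/PP
  [1,3] PP   <
    [1,2] "with" : PP\NP
    [2,3] "near" : PP\(PP\NP)

[0,1] S/PP  lex  "dog"
[1,2] PP\NP  lex  "with"
[2,3] PP\(PP\NP)  lex  "near"
[1,3] PP  <  k=2
[0,3] S  >  k=1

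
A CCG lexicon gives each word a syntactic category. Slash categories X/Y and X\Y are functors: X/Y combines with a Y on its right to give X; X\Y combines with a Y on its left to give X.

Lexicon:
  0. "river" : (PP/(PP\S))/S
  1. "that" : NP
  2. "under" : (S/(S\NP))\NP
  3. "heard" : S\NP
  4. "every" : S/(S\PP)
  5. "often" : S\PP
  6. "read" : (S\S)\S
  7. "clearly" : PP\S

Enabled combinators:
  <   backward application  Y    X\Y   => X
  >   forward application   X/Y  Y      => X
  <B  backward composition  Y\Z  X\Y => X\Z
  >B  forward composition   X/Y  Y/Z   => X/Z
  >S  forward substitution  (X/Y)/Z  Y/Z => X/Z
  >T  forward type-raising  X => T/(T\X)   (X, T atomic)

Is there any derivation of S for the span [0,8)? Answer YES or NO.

NO

(PP/(PP\S))/S NP (S/(S\NP))\NP S\NP S/(S\PP) S\PP (S\S)\S PP\S
CKY chart[0,8] = {(PP/(PP\S))/(S\PP), N/(N\PP), NP/(NP\PP), PP, PP/(PP\PP), S/(S\PP)}; S ∉ chart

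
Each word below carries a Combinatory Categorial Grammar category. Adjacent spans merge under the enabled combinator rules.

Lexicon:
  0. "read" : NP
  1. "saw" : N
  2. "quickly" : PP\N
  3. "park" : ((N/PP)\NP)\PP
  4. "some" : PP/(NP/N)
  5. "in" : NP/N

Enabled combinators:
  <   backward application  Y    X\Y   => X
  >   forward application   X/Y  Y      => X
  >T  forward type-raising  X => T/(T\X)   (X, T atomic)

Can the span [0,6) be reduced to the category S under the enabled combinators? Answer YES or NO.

NP N PP\N ((N/PP)\NP)\PP PP/(NP/N) NP/N
CKY chart[0,6] = {N, N/(N\N), NP/(NP\N), PP/(PP\N), S/(S\N)}; S ∉ chart

NO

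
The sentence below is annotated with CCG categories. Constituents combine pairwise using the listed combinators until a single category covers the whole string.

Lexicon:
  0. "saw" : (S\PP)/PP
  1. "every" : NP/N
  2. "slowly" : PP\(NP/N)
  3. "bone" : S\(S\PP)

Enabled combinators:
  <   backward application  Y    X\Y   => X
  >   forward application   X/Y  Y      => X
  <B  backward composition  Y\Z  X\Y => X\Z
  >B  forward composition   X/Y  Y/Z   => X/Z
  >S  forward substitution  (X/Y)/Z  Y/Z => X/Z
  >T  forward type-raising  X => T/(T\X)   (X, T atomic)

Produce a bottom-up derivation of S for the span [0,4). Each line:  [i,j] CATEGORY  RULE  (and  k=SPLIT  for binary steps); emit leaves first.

[0,4] S   <
  [0,3] S\PP   >
    [0,1] "saw" : (S\PP)/PP
    [1,3] PP   <
      [1,2] "every" : NP/N
      [2,3] "slowly" : PP\(NP/N)
  [3,4] "bone" : S\(S\PP)

[0,1] (S\PP)/PP  lex  "saw"
[1,2] NP/N  lex  "every"
[2,3] PP\(NP/N)  lex  "slowly"
[1,3] PP  <  k=2
[0,3] S\PP  >  k=1
[3,4] S\(S\PP)  lex  "bone"
[0,4] S  <  k=3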